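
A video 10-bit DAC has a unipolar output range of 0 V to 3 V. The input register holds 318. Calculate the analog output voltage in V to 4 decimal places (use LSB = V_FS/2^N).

0.9316 V

LSB = 3 V / 2^10 = 2.930 mV.
V_out = 0 + 318 × 0.00292969 V = 0.931641 V.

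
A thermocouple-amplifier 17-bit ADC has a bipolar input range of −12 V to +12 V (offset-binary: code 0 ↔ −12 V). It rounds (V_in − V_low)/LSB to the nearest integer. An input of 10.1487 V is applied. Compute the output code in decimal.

code 120961

With 131072 levels over 24 V, one step is 183.11 µV.
Input sits at 120961.434 steps above V_low.
round(120961.434) = 120961.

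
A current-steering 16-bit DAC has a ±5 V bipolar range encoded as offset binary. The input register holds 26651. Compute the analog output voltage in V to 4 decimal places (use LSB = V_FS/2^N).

LSB = 10 V / 2^16 = 152.59 µV.
V_out = (−5) + 26651 × 0.000152588 V = -0.93338 V.

-0.9334 V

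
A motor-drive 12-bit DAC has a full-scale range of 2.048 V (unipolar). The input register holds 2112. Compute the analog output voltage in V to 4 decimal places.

LSB = 2.048 V / 2^12 = 0.500 mV.
V_out = 0 + 2112 × 0.0005 V = 1.056 V.

1.0560 V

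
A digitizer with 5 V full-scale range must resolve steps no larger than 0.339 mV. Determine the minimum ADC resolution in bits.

Number of steps required ≥ 5 V / 0.339 mV = 14749.26.
Need 2^N ≥ 14749.26; 2^13 = 8192, 2^14 = 16384.
Minimum N = 14.

14 bits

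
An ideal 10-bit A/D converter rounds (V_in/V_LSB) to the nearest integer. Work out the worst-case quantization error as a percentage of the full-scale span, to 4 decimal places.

0.0488 %

Rounding → worst-case error = ½ LSB = V_FS/2^11, so 100/2048 = 0.0488281 % of full scale.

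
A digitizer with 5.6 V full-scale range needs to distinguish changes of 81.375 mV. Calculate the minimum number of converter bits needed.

Number of steps required ≥ 5.6 V / 81.375 mV = 68.82.
Need 2^N ≥ 68.82; 2^6 = 64, 2^7 = 128.
Minimum N = 7.

7 bits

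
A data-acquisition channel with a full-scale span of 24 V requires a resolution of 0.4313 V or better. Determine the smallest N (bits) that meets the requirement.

Number of steps required ≥ 24 V / 0.4313 V = 55.65.
Need 2^N ≥ 55.65; 2^5 = 32, 2^6 = 64.
Minimum N = 6.

6 bits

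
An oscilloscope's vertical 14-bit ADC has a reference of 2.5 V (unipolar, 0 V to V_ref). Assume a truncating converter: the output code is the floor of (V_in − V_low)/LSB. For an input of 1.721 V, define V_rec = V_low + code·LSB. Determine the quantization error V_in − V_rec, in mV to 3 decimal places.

0.114 mV

LSB = 2.5/2^14 = 152.59 µV.
(V_in − V_low)/LSB = (1.721 − 0)/0.000152588 = 11278.7456 → code 11278 (floor).
Code 11278 maps back to 0 + 11278×0.000152588 V = 1.7208862 V.
Difference: 0.00011377 V → 0.114 mV.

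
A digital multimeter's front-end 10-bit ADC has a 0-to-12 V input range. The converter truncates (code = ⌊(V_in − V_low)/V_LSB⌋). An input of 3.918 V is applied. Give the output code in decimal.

code 334

With 1024 levels over 12 V, one step is 11.719 mV.
(3.918 − 0) / 0.0117188 = 334.336 LSBs.
So the output code is 334.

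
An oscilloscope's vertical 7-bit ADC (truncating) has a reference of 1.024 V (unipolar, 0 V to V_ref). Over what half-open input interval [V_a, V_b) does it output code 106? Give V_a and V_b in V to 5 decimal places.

[0.84800 V, 0.85600 V)

LSB = 1.024/2^7 = 8.000 mV.
V_a = V_low + 106·LSB = 0.848 V; V_b = V_low + 107·LSB = 0.856 V.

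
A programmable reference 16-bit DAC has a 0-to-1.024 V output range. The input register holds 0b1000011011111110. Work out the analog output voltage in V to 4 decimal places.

LSB = 1.024 V / 2^16 = 15.62 µV.
Code 0b1000011011111110 = 34558 decimal.
V_out = 0 + 34558 × 1.5625e-05 V = 0.539969 V.

0.5400 V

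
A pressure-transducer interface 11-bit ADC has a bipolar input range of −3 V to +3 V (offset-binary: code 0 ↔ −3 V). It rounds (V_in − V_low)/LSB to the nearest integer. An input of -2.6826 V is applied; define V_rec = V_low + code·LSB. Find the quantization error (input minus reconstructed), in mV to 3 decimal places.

Step size: 6 V ÷ 2^11 = 2.930 mV.
(-2.6826 − (−3))/0.00292969 = 108.3392; round gives code 108.
V_rec = (−3) + 108·0.00292969 = -2.6835938 V.
Difference: 0.00099375 V → 0.994 mV.

0.994 mV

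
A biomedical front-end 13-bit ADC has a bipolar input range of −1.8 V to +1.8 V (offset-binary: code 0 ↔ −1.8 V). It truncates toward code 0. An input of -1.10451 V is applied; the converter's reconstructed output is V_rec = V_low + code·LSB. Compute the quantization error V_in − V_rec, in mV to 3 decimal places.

LSB = 3.6/2^13 = 439.45 µV.
Scaled input = 1582.6261 LSBs, so code = 1582.
Code 1582 maps back to (−1.8) + 1582×0.000439453 V = -1.1047852 V.
Difference: 0.000275156 V → 0.275 mV.

0.275 mV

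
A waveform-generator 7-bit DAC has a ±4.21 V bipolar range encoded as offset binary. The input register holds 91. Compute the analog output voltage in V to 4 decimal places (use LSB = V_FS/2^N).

LSB = 8.42 V / 2^7 = 65.781 mV.
V_out = (−4.21) + 91 × 0.0657812 V = 1.77609 V.

1.7761 V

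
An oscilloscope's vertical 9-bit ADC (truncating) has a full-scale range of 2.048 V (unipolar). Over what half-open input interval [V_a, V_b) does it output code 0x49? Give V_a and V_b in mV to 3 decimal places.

[292.000 mV, 296.000 mV)

LSB = 2.048/2^9 = 4.000 mV.
Code 0x49 = 73 decimal.
V_a = V_low + 73·LSB = 0.292 V; V_b = V_low + 74·LSB = 0.296 V.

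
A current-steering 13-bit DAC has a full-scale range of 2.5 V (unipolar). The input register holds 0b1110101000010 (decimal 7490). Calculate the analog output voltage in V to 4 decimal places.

LSB = 2.5 V / 2^13 = 305.18 µV.
Code 0b1110101000010 = 7490 decimal.
V_out = 0 + 7490 × 0.000305176 V = 2.28577 V.

2.2858 V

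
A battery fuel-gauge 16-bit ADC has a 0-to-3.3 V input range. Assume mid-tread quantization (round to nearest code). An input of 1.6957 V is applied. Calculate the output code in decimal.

LSB = 3.3 V / 65536 = 50.35 µV.
Input sits at 33675.574 steps above V_low.
round(33675.574) = 33676.

code 33676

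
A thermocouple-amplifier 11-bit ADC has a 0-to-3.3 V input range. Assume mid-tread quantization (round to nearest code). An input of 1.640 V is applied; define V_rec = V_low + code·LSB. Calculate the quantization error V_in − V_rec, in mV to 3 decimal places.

One LSB is 3.3 V / 2048 = 1.611 mV.
Scaled input = 1017.7939 LSBs, so code = 1018.
V_rec = 0 + 1018·0.00161133 = 1.640332 V.
V_in − V_rec = -0.000332031 V = -0.332 mV.

-0.332 mV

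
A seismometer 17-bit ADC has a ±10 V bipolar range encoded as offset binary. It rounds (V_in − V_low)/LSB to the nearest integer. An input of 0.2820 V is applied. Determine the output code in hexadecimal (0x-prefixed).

code 0x10738 (decimal 67384)

Full-scale span = 20 V; LSB = 20/2^17 = 152.59 µV.
(V_in − V_low)/LSB = (0.2820 − (−10)) / 0.000152588 = 67384.115.
Round → code 67384.
In hexadecimal (0x-prefixed): 0x10738.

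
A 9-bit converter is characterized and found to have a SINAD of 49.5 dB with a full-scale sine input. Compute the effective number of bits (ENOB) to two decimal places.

7.93 bits

ENOB = (SINAD − 1.76) / 6.02 = (49.5 − 1.76)/6.02 = 7.930.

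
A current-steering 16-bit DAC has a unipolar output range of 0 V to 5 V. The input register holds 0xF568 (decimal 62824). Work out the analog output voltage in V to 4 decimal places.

LSB = 5 V / 2^16 = 76.29 µV.
Code 0xF568 = 62824 decimal.
V_out = 0 + 62824 × 7.62939e-05 V = 4.79309 V.

4.7931 V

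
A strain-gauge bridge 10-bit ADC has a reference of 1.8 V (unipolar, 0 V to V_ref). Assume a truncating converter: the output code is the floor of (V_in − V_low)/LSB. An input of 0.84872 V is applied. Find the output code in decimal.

With 1024 levels over 1.8 V, one step is 1.758 mV.
(0.84872 − 0) / 0.00175781 = 482.827 LSBs.
⌊·⌋(482.827) = 482.

code 482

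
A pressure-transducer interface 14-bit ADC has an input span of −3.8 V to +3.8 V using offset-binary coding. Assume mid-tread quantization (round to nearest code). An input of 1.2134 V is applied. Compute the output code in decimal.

code 10808

With 16384 levels over 7.6 V, one step is 463.87 µV.
(1.2134 − (−3.8)) / 0.000463867 = 10807.835 LSBs.
round(10807.835) = 10808.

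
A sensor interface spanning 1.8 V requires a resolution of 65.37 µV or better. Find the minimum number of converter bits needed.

Number of steps required ≥ 1.8 V / 65.37 µV = 27535.57.
Need 2^N ≥ 27535.57; 2^14 = 16384, 2^15 = 32768.
Minimum N = 15.

15 bits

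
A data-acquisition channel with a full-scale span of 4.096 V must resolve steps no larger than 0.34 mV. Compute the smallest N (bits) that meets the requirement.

Number of steps required ≥ 4.096 V / 0.34 mV = 12047.06.
Need 2^N ≥ 12047.06; 2^13 = 8192, 2^14 = 16384.
Minimum N = 14.

14 bits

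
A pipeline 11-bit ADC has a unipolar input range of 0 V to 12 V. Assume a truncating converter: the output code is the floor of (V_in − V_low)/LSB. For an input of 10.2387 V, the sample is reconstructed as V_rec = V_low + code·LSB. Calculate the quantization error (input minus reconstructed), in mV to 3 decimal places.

2.372 mV

LSB = 12/2^11 = 5.859 mV.
(10.2387 − 0)/0.00585938 = 1747.4048; ⌊·⌋ gives code 1747.
Reconstructed: 10.236328 V.
Difference: 0.00237187 V → 2.372 mV.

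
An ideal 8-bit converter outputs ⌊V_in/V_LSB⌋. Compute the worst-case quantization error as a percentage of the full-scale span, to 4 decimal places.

0.3906 %

Truncating → worst-case error = 1 LSB = V_FS/2^8, so 100/256 = 0.390625 % of full scale.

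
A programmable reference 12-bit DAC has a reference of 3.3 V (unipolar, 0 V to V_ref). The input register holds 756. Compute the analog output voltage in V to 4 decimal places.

LSB = 3.3 V / 2^12 = 0.806 mV.
V_out = 0 + 756 × 0.000805664 V = 0.609082 V.

0.6091 V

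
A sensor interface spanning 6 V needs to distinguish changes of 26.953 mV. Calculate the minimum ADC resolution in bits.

Number of steps required ≥ 6 V / 26.953 mV = 222.61.
Need 2^N ≥ 222.61; 2^7 = 128, 2^8 = 256.
Minimum N = 8.

8 bits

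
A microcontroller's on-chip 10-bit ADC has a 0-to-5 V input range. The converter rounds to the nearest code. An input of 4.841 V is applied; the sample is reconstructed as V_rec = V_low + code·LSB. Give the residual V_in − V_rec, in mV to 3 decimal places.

One LSB is 5 V / 1024 = 4.883 mV.
(4.841 − 0)/0.00488281 = 991.4368; round gives code 991.
Code 991 maps back to 0 + 991×0.00488281 V = 4.8388672 V.
Difference: 0.00213281 V → 2.133 mV.

2.133 mV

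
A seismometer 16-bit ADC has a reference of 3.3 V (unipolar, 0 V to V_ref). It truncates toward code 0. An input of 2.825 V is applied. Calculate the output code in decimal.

code 56102

Full-scale span = 3.3 V; LSB = 3.3/2^16 = 50.35 µV.
(V_in − V_low)/LSB = (2.825 − 0) / 5.0354e-05 = 56102.788.
Floor → code 56102.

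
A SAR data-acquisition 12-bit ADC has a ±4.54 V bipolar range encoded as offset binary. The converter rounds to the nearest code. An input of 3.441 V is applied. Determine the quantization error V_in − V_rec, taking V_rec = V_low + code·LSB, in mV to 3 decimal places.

0.531 mV

One LSB is 9.08 V / 4096 = 2.217 mV.
(V_in − V_low)/LSB = (3.441 − (−4.54))/0.0022168 = 3600.2396 → code 3600 (round).
Reconstructed: 3.4404687 V.
V_in − V_rec = 0.00053125 V = 0.531 mV.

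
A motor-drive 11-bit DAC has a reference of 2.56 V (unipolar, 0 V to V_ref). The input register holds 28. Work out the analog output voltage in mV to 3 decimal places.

LSB = 2.56 V / 2^11 = 1.250 mV.
V_out = 0 + 28 × 0.00125 V = 0.035 V.
= 35.000 mV.

35.000 mV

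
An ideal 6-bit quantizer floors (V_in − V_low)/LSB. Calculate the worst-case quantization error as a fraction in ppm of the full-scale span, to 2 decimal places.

15625.00 ppm

Truncating → worst-case error = 1 LSB = V_FS/2^6, so 1e+06/64 = 15625 ppm of full scale.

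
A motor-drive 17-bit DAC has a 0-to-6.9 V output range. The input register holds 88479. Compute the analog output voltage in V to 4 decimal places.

LSB = 6.9 V / 2^17 = 52.64 µV.
V_out = 0 + 88479 × 5.26428e-05 V = 4.65778 V.

4.6578 V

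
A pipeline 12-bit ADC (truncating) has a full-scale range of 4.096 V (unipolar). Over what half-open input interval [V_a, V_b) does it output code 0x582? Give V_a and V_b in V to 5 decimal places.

[1.41000 V, 1.41100 V)

LSB = 4.096/2^12 = 1.000 mV.
Code 0x582 = 1410 decimal.
V_a = V_low + 1410·LSB = 1.41 V; V_b = V_low + 1411·LSB = 1.411 V.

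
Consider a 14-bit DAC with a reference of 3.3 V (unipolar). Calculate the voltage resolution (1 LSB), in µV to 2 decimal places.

201.42 µV

Full-scale span = 3.3 V.
LSB = 3.3 / 2^14 = 3.3 / 16384 = 0.000201416 V = 201.42 µV.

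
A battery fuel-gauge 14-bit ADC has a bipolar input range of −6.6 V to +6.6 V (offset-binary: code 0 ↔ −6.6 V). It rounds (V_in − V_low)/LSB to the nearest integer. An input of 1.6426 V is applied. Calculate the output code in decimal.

code 10231

With 16384 levels over 13.2 V, one step is 0.806 mV.
Input sits at 10230.815 steps above V_low.
Round → code 10231.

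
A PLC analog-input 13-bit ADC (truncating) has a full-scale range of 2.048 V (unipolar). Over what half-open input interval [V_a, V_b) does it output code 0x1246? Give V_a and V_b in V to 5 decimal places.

[1.16950 V, 1.16975 V)

LSB = 2.048/2^13 = 250.00 µV.
Code 0x1246 = 4678 decimal.
V_a = V_low + 4678·LSB = 1.1695 V; V_b = V_low + 4679·LSB = 1.16975 V.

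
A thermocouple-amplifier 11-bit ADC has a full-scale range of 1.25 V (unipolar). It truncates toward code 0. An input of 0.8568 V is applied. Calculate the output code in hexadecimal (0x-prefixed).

code 0x57B (decimal 1403)

Full-scale span = 1.25 V; LSB = 1.25/2^11 = 0.610 mV.
(0.8568 − 0) / 0.000610352 = 1403.781 LSBs.
Floor → code 1403.
In hexadecimal (0x-prefixed): 0x57B.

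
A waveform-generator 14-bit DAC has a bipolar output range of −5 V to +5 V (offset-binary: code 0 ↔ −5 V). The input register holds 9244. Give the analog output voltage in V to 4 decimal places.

0.6421 V

LSB = 10 V / 2^14 = 0.610 mV.
V_out = (−5) + 9244 × 0.000610352 V = 0.64209 V.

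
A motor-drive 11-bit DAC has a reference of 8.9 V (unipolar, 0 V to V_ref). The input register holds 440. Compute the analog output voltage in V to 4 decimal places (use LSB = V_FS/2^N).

1.9121 V

LSB = 8.9 V / 2^11 = 4.346 mV.
V_out = 0 + 440 × 0.0043457 V = 1.91211 V.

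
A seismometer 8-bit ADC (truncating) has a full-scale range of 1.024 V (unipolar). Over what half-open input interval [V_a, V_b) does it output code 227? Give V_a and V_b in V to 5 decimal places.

[0.90800 V, 0.91200 V)

LSB = 1.024/2^8 = 4.000 mV.
V_a = V_low + 227·LSB = 0.908 V; V_b = V_low + 228·LSB = 0.912 V.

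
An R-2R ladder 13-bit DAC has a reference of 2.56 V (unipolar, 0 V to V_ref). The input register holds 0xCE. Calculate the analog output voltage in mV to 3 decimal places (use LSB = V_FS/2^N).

LSB = 2.56 V / 2^13 = 312.50 µV.
Code 0xCE = 206 decimal.
V_out = 0 + 206 × 0.0003125 V = 0.064375 V.
= 64.375 mV.

64.375 mV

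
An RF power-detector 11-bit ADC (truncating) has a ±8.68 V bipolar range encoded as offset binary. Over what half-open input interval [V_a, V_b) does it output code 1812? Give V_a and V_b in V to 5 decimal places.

LSB = 17.36/2^11 = 8.477 mV.
V_a = V_low + 1812·LSB = 6.67953 V; V_b = V_low + 1813·LSB = 6.68801 V.

[6.67953 V, 6.68801 V)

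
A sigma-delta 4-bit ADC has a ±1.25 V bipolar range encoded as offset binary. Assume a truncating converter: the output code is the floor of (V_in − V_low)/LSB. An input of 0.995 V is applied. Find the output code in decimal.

code 14

With 16 levels over 2.5 V, one step is 156.250 mV.
(0.995 − (−1.25)) / 0.15625 = 14.368 LSBs.
Floor → code 14.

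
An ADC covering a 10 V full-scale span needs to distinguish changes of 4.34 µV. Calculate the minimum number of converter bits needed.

22 bits

Number of steps required ≥ 10 V / 4.34 µV = 2304147.47.
Need 2^N ≥ 2304147.47; 2^21 = 2097152, 2^22 = 4194304.
Minimum N = 22.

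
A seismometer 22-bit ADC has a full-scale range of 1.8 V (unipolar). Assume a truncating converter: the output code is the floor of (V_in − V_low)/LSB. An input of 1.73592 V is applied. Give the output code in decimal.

code 4044986

With 4194304 levels over 1.8 V, one step is 0.43 µV.
(V_in − V_low)/LSB = (1.73592 − 0) / 4.29153e-07 = 4044986.778.
Floor → code 4044986.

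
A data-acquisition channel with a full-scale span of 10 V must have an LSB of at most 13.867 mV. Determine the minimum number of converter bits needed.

10 bits

Number of steps required ≥ 10 V / 13.867 mV = 721.14.
Need 2^N ≥ 721.14; 2^9 = 512, 2^10 = 1024.
Minimum N = 10.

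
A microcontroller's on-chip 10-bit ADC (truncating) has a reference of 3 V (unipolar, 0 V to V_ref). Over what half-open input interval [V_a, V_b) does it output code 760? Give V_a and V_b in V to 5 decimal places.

LSB = 3/2^10 = 2.930 mV.
V_a = V_low + 760·LSB = 2.22656 V; V_b = V_low + 761·LSB = 2.22949 V.

[2.22656 V, 2.22949 V)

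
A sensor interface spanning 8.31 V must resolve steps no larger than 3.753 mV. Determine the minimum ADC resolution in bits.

12 bits

Number of steps required ≥ 8.31 V / 3.753 mV = 2214.23.
Need 2^N ≥ 2214.23; 2^11 = 2048, 2^12 = 4096.
Minimum N = 12.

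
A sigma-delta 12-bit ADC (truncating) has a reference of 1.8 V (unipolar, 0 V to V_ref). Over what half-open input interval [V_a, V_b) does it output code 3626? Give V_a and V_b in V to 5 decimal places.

[1.59346 V, 1.59390 V)

LSB = 1.8/2^12 = 439.45 µV.
V_a = V_low + 3626·LSB = 1.59346 V; V_b = V_low + 3627·LSB = 1.5939 V.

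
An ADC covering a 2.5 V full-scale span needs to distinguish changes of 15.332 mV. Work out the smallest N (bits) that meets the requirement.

Number of steps required ≥ 2.5 V / 15.332 mV = 163.06.
Need 2^N ≥ 163.06; 2^7 = 128, 2^8 = 256.
Minimum N = 8.

8 bits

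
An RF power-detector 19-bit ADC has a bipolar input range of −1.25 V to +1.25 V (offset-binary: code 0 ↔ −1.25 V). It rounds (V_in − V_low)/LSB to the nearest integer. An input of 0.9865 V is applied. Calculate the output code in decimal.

Full-scale span = 2.5 V; LSB = 2.5/2^19 = 4.77 µV.
(0.9865 − (−1.25)) / 4.76837e-06 = 469028.045 LSBs.
Round → code 469028.

code 469028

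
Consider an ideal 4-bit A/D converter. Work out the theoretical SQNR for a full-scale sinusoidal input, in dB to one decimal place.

25.8 dB

SNR ≈ 6.02·N + 1.76 dB = 6.02·4 + 1.76 = 25.84 dB.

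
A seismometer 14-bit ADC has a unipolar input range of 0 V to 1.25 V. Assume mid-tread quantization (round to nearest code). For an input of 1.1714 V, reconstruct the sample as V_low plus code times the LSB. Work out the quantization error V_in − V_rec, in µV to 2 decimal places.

-17.24 µV

One LSB is 1.25 V / 16384 = 76.29 µV.
(V_in − V_low)/LSB = (1.1714 − 0)/7.62939e-05 = 15353.7741 → code 15354 (round).
Reconstructed: 1.1714172 V.
V_in − V_rec = -1.72363e-05 V = -17.24 µV.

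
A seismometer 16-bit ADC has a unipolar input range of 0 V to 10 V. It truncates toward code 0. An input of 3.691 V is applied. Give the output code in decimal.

code 24189

LSB = 10 V / 65536 = 152.59 µV.
(V_in − V_low)/LSB = (3.691 − 0) / 0.000152588 = 24189.338.
So the output code is 24189.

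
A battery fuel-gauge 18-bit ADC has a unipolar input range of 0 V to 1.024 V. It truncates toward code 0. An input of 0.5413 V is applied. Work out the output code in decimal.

code 138572

With 262144 levels over 1.024 V, one step is 3.91 µV.
Input sits at 138572.800 steps above V_low.
Floor → code 138572.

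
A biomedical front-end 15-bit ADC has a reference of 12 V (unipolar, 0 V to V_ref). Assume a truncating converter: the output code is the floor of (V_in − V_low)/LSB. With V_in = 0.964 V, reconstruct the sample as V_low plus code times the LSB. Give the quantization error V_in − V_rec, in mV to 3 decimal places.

0.133 mV

LSB = 12/2^15 = 366.21 µV.
(V_in − V_low)/LSB = (0.964 − 0)/0.000366211 = 2632.3627 → code 2632 (floor).
Reconstructed: 0.96386719 V.
V_in − V_rec = 0.000132813 V = 0.133 mV.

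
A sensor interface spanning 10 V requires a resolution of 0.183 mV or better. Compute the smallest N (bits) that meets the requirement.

Number of steps required ≥ 10 V / 0.183 mV = 54644.81.
Need 2^N ≥ 54644.81; 2^15 = 32768, 2^16 = 65536.
Minimum N = 16.

16 bits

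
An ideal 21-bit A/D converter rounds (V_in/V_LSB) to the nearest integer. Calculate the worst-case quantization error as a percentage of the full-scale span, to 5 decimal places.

0.00002 %

Rounding → worst-case error = ½ LSB = V_FS/2^22, so 100/4194304 = 2.38419e-05 % of full scale.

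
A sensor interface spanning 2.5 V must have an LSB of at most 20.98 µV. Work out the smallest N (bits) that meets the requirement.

17 bits

Number of steps required ≥ 2.5 V / 20.98 µV = 119161.11.
Need 2^N ≥ 119161.11; 2^16 = 65536, 2^17 = 131072.
Minimum N = 17.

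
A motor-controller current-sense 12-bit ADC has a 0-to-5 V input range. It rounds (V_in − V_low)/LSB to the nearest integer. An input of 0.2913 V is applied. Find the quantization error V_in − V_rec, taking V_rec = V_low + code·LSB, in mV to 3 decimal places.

-0.448 mV

Step size: 5 V ÷ 2^12 = 1.221 mV.
(V_in − V_low)/LSB = (0.2913 − 0)/0.0012207 = 238.6330 → code 239 (round).
Reconstructed: 0.29174805 V.
V_in − V_rec = -0.000448047 V = -0.448 mV.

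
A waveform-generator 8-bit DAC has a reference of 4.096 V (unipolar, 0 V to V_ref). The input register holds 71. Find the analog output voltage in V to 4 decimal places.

1.1360 V

LSB = 4.096 V / 2^8 = 16.000 mV.
V_out = 0 + 71 × 0.016 V = 1.136 V.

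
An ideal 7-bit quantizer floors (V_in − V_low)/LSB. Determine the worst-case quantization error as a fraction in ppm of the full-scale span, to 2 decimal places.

Truncating → worst-case error = 1 LSB = V_FS/2^7, so 1e+06/128 = 7812.5 ppm of full scale.

7812.50 ppm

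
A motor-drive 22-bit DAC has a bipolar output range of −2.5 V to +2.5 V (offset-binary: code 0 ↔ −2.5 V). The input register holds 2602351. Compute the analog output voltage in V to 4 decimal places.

0.6022 V

LSB = 5 V / 2^22 = 1.19 µV.
V_out = (−2.5) + 2602351 × 1.19209e-06 V = 0.602244 V.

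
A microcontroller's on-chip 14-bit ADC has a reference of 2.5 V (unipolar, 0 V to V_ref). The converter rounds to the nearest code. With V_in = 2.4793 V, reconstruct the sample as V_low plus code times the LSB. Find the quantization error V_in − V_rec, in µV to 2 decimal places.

One LSB is 2.5 V / 16384 = 152.59 µV.
(2.4793 − 0)/0.000152588 = 16248.3405; round gives code 16248.
Reconstructed: 2.479248 V.
Error = 2.4793 − 2.479248 = 5.19531e-05 V = 51.95 µV.

51.95 µV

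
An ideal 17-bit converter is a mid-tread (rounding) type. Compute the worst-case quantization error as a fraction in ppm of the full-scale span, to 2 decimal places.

Rounding → worst-case error = ½ LSB = V_FS/2^18, so 1e+06/262144 = 3.8147 ppm of full scale.

3.81 ppm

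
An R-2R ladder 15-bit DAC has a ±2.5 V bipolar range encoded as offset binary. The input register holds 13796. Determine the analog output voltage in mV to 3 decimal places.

LSB = 5 V / 2^15 = 152.59 µV.
V_out = (−2.5) + 13796 × 0.000152588 V = -0.394897 V.
= -394.897 mV.

-394.897 mV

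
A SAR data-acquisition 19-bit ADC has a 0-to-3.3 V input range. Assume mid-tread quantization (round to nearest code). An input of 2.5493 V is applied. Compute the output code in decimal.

LSB = 3.3 V / 524288 = 6.29 µV.
Input sits at 405020.424 steps above V_low.
round(405020.424) = 405020.

code 405020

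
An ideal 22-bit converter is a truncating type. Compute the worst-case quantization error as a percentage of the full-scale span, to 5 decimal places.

Truncating → worst-case error = 1 LSB = V_FS/2^22, so 100/4194304 = 2.38419e-05 % of full scale.

0.00002 %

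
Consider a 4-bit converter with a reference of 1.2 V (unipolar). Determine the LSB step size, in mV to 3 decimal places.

75.000 mV

Full-scale span = 1.2 V.
LSB = 1.2 / 2^4 = 1.2 / 16 = 0.075 V = 75.000 mV.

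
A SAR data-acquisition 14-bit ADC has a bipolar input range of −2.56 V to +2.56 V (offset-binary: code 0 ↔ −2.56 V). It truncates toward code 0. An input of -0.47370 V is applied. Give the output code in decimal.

code 6676

Full-scale span = 5.12 V; LSB = 5.12/2^14 = 312.50 µV.
Input sits at 6676.160 steps above V_low.
Floor → code 6676.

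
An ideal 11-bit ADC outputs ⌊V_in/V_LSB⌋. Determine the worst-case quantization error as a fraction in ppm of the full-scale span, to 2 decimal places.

Truncating → worst-case error = 1 LSB = V_FS/2^11, so 1e+06/2048 = 488.281 ppm of full scale.

488.28 ppm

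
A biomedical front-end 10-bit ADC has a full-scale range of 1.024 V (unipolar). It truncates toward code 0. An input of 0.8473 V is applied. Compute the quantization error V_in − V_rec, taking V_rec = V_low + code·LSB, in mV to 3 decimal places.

LSB = 1.024/2^10 = 1.000 mV.
(V_in − V_low)/LSB = (0.8473 − 0)/0.001 = 847.3000 → code 847 (floor).
V_rec = 0 + 847·0.001 = 0.847 V.
Error = 0.8473 − 0.847 = 0.0003 V = 0.300 mV.

0.300 mV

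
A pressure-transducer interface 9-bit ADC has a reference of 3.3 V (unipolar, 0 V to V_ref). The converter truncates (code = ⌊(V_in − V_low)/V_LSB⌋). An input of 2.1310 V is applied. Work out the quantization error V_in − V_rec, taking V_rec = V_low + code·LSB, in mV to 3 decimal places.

4.047 mV

Step size: 3.3 V ÷ 2^9 = 6.445 mV.
(2.1310 − 0)/0.00644531 = 330.6279; ⌊·⌋ gives code 330.
V_rec = 0 + 330·0.00644531 = 2.1269531 V.
Difference: 0.00404688 V → 4.047 mV.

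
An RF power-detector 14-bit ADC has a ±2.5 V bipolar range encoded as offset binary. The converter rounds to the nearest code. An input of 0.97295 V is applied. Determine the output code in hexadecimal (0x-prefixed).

Full-scale span = 5 V; LSB = 5/2^14 = 305.18 µV.
(V_in − V_low)/LSB = (0.97295 − (−2.5)) / 0.000305176 = 11380.163.
Round → code 11380.
In hexadecimal (0x-prefixed): 0x2C74.

code 0x2C74 (decimal 11380)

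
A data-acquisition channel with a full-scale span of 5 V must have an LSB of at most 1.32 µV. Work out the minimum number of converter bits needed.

22 bits

Number of steps required ≥ 5 V / 1.32 µV = 3787878.79.
Need 2^N ≥ 3787878.79; 2^21 = 2097152, 2^22 = 4194304.
Minimum N = 22.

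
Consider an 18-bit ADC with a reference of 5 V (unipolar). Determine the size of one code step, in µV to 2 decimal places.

19.07 µV

Full-scale span = 5 V.
LSB = 5 / 2^18 = 5 / 262144 = 1.90735e-05 V = 19.07 µV.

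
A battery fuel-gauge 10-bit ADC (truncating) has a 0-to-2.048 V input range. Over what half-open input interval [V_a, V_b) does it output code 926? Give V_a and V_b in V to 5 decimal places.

LSB = 2.048/2^10 = 2.000 mV.
V_a = V_low + 926·LSB = 1.852 V; V_b = V_low + 927·LSB = 1.854 V.

[1.85200 V, 1.85400 V)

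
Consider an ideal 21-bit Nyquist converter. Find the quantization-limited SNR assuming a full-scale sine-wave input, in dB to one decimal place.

128.2 dB

SNR ≈ 6.02·N + 1.76 dB = 6.02·21 + 1.76 = 128.18 dB.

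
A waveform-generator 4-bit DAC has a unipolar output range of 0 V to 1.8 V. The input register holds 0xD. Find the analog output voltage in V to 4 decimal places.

1.4625 V

LSB = 1.8 V / 2^4 = 112.500 mV.
Code 0xD = 13 decimal.
V_out = 0 + 13 × 0.1125 V = 1.4625 V.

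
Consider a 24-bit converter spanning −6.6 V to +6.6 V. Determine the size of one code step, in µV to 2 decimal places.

0.79 µV

Full-scale span = 13.2 V.
LSB = 13.2 / 2^24 = 13.2 / 16777216 = 7.86781e-07 V = 0.79 µV.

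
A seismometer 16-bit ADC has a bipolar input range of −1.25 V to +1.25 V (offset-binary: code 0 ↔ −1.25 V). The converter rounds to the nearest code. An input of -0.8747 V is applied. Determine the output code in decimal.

code 9838

With 65536 levels over 2.5 V, one step is 38.15 µV.
(-0.8747 − (−1.25)) / 3.8147e-05 = 9838.264 LSBs.
Round → code 9838.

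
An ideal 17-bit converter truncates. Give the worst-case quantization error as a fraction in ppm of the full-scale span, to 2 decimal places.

7.63 ppm

Truncating → worst-case error = 1 LSB = V_FS/2^17, so 1e+06/131072 = 7.62939 ppm of full scale.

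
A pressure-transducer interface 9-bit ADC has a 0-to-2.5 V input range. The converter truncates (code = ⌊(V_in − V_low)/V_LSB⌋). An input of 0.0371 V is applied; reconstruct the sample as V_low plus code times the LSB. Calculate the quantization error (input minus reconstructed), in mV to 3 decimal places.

2.920 mV

One LSB is 2.5 V / 512 = 4.883 mV.
Scaled input = 7.5981 LSBs, so code = 7.
V_rec = 0 + 7·0.00488281 = 0.034179688 V.
Error = 0.0371 − 0.034179688 = 0.00292031 V = 2.920 mV.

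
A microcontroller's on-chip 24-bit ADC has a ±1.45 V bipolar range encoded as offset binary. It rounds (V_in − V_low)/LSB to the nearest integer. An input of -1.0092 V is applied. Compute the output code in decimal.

code 2550137

Full-scale span = 2.9 V; LSB = 2.9/2^24 = 0.17 µV.
(-1.0092 − (−1.45)) / 1.72853e-07 = 2550136.832 LSBs.
So the output code is 2550137.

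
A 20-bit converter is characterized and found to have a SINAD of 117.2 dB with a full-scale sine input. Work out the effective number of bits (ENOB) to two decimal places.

19.18 bits

ENOB = (SINAD − 1.76) / 6.02 = (117.2 − 1.76)/6.02 = 19.176.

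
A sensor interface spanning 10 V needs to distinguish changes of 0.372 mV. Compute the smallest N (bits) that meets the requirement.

15 bits

Number of steps required ≥ 10 V / 0.372 mV = 26881.72.
Need 2^N ≥ 26881.72; 2^14 = 16384, 2^15 = 32768.
Minimum N = 15.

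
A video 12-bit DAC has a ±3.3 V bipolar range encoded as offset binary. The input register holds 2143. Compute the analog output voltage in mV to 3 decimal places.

LSB = 6.6 V / 2^12 = 1.611 mV.
V_out = (−3.3) + 2143 × 0.00161133 V = 0.153076 V.
= 153.076 mV.

153.076 mV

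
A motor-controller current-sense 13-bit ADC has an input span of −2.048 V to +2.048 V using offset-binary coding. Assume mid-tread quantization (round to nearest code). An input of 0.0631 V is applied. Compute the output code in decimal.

Full-scale span = 4.096 V; LSB = 4.096/2^13 = 0.500 mV.
(V_in − V_low)/LSB = (0.0631 − (−2.048)) / 0.0005 = 4222.200.
Round → code 4222.

code 4222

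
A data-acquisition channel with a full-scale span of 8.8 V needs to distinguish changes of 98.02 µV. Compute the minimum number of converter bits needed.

17 bits

Number of steps required ≥ 8.8 V / 98.02 µV = 89777.60.
Need 2^N ≥ 89777.60; 2^16 = 65536, 2^17 = 131072.
Minimum N = 17.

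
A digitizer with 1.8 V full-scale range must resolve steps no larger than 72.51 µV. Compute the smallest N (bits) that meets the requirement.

Number of steps required ≥ 1.8 V / 72.51 µV = 24824.16.
Need 2^N ≥ 24824.16; 2^14 = 16384, 2^15 = 32768.
Minimum N = 15.

15 bits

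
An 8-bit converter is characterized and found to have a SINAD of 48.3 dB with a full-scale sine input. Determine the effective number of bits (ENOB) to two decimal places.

7.73 bits

ENOB = (SINAD − 1.76) / 6.02 = (48.3 − 1.76)/6.02 = 7.731.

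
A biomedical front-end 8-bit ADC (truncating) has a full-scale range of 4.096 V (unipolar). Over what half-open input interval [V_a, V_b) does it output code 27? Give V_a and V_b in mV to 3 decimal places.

LSB = 4.096/2^8 = 16.000 mV.
V_a = V_low + 27·LSB = 0.432 V; V_b = V_low + 28·LSB = 0.448 V.

[432.000 mV, 448.000 mV)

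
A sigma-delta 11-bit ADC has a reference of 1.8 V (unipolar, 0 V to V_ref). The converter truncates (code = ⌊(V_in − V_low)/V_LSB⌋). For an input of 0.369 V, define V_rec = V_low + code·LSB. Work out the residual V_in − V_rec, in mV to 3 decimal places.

0.738 mV

LSB = 1.8/2^11 = 0.879 mV.
Scaled input = 419.8400 LSBs, so code = 419.
Reconstructed: 0.36826172 V.
Error = 0.369 − 0.36826172 = 0.000738281 V = 0.738 mV.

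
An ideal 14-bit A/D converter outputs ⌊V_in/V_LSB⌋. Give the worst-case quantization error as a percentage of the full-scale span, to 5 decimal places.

0.00610 %

Truncating → worst-case error = 1 LSB = V_FS/2^14, so 100/16384 = 0.00610352 % of full scale.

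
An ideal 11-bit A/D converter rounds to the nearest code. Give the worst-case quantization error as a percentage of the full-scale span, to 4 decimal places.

Rounding → worst-case error = ½ LSB = V_FS/2^12, so 100/4096 = 0.0244141 % of full scale.

0.0244 %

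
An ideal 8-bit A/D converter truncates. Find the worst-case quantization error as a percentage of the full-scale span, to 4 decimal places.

0.3906 %

Truncating → worst-case error = 1 LSB = V_FS/2^8, so 100/256 = 0.390625 % of full scale.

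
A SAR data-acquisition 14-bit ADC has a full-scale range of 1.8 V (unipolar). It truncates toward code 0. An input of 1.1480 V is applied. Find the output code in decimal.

code 10449

With 16384 levels over 1.8 V, one step is 109.86 µV.
Input sits at 10449.351 steps above V_low.
So the output code is 10449.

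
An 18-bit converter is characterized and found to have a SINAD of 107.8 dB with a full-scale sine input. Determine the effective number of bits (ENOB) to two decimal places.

17.61 bits

ENOB = (SINAD − 1.76) / 6.02 = (107.8 − 1.76)/6.02 = 17.615.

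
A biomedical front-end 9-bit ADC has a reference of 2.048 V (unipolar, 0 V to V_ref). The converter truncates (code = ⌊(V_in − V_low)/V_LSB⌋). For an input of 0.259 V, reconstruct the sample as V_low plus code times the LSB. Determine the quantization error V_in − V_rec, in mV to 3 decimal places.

3.000 mV

Step size: 2.048 V ÷ 2^9 = 4.000 mV.
(V_in − V_low)/LSB = (0.259 − 0)/0.004 = 64.7500 → code 64 (floor).
Code 64 maps back to 0 + 64×0.004 V = 0.256 V.
Error = 0.259 − 0.256 = 0.003 V = 3.000 mV.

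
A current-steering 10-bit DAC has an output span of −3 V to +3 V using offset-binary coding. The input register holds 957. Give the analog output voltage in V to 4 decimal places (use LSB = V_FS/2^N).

2.6074 V

LSB = 6 V / 2^10 = 5.859 mV.
V_out = (−3) + 957 × 0.00585938 V = 2.60742 V.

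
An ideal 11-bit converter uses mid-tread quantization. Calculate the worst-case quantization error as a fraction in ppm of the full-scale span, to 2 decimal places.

244.14 ppm

Rounding → worst-case error = ½ LSB = V_FS/2^12, so 1e+06/4096 = 244.141 ppm of full scale.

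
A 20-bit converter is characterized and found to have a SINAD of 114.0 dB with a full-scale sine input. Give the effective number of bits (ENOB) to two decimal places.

ENOB = (SINAD − 1.76) / 6.02 = (114.0 − 1.76)/6.02 = 18.645.

18.64 bits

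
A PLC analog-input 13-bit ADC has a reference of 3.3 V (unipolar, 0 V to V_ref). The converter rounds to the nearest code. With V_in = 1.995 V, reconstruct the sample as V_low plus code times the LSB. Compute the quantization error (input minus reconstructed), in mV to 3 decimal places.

Step size: 3.3 V ÷ 2^13 = 402.83 µV.
Scaled input = 4952.4364 LSBs, so code = 4952.
Code 4952 maps back to 0 + 4952×0.000402832 V = 1.9948242 V.
V_in − V_rec = 0.000175781 V = 0.176 mV.

0.176 mV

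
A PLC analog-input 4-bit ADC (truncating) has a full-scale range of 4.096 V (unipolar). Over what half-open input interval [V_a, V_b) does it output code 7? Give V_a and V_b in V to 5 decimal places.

LSB = 4.096/2^4 = 256.000 mV.
V_a = V_low + 7·LSB = 1.792 V; V_b = V_low + 8·LSB = 2.048 V.

[1.79200 V, 2.04800 V)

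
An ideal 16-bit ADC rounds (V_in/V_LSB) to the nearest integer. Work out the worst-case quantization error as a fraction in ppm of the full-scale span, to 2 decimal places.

Rounding → worst-case error = ½ LSB = V_FS/2^17, so 1e+06/131072 = 7.62939 ppm of full scale.

7.63 ppm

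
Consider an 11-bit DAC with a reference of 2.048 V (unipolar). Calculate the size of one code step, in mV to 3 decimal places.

1.000 mV

Full-scale span = 2.048 V.
LSB = 2.048 / 2^11 = 2.048 / 2048 = 0.001 V = 1.000 mV.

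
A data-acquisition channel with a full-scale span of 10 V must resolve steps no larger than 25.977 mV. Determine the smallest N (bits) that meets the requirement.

Number of steps required ≥ 10 V / 25.977 mV = 384.96.
Need 2^N ≥ 384.96; 2^8 = 256, 2^9 = 512.
Minimum N = 9.

9 bits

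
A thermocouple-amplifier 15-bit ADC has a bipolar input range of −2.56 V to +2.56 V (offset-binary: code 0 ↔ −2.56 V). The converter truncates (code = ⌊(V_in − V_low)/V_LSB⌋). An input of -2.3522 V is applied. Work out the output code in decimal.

LSB = 5.12 V / 32768 = 156.25 µV.
(-2.3522 − (−2.56)) / 0.00015625 = 1329.920 LSBs.
Floor → code 1329.

code 1329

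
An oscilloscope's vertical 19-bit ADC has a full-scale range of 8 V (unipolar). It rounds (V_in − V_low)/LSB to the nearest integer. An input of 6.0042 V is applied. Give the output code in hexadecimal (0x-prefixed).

Full-scale span = 8 V; LSB = 8/2^19 = 15.26 µV.
Input sits at 393491.251 steps above V_low.
Round → code 393491.
In hexadecimal (0x-prefixed): 0x60113.

code 0x60113 (decimal 393491)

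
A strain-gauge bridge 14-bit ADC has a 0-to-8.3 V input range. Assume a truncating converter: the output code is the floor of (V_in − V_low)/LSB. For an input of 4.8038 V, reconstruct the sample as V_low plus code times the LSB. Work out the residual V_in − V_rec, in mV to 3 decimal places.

Step size: 8.3 V ÷ 2^14 = 0.507 mV.
(V_in − V_low)/LSB = (4.8038 − 0)/0.000506592 = 9482.5854 → code 9482 (floor).
Code 9482 maps back to 0 + 9482×0.000506592 V = 4.8035034 V.
V_in − V_rec = 0.000296582 V = 0.297 mV.

0.297 mV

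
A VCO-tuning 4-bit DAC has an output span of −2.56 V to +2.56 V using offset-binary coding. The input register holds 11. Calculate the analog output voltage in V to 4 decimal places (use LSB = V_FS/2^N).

0.9600 V

LSB = 5.12 V / 2^4 = 320.000 mV.
V_out = (−2.56) + 11 × 0.32 V = 0.96 V.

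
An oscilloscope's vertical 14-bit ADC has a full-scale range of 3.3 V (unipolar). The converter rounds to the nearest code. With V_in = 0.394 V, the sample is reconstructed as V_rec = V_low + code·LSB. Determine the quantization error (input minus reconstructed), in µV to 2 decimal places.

One LSB is 3.3 V / 16384 = 201.42 µV.
(0.394 − 0)/0.000201416 = 1956.1503; round gives code 1956.
Code 1956 maps back to 0 + 1956×0.000201416 V = 0.39396973 V.
Difference: 3.02734e-05 V → 30.27 µV.

30.27 µV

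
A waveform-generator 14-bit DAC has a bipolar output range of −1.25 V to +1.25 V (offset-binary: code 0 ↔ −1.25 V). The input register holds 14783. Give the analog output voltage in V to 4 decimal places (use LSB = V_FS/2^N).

1.0057 V

LSB = 2.5 V / 2^14 = 152.59 µV.
V_out = (−1.25) + 14783 × 0.000152588 V = 1.00571 V.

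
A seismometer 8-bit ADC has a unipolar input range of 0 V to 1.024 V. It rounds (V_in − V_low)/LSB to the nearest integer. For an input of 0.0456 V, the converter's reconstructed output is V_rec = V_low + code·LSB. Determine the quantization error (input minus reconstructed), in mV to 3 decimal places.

1.600 mV

One LSB is 1.024 V / 256 = 4.000 mV.
(0.0456 − 0)/0.004 = 11.4000; round gives code 11.
Code 11 maps back to 0 + 11×0.004 V = 0.044 V.
V_in − V_rec = 0.0016 V = 1.600 mV.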